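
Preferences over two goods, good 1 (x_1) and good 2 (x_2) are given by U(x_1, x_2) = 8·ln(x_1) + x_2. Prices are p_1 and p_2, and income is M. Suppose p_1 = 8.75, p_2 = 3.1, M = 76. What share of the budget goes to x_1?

Set MRS = p_1/p_2: (8/x_1)/1 = p_1/p_2.
So x_1*(p_1,p_2) = 8·p_2/p_1, independent of income; and x_2* = (M − 8·p_2)/p_2.
At the given prices: x_1* = 8·3.1/8.75 = 2.8343, and x_2* = 16.5161.
Expenditure on x_1: 8.75·2.8343 = 24.8; share = 0.3263.

share on x_1 = 0.3263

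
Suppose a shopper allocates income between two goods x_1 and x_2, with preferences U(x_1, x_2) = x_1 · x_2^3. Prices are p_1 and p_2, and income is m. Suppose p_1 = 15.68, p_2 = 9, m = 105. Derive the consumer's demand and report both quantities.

Tangency: MRS = (1/3)·x_2/x_1 = p_1/p_2.
Rearranging, p_2·x_2 = 3·p_1·x_1. Substituting into the budget gives p_1·x_1·(1 + 3) = m.
Demand: x_1*(p_1,p_2,m) = 0.25·m/p_1 and x_2* = 0.75·m/p_2.
At p_1=15.68, p_2=9, m=105: x_1* = 0.25·105/15.68 = 1.6741, x_2* = 8.75.

x_1* = 1.6741, x_2* = 8.75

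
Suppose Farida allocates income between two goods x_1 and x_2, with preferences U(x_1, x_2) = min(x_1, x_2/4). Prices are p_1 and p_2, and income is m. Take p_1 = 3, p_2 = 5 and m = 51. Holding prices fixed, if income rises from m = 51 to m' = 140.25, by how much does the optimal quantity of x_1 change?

Δx_1* = 3.8804

Demand: x_1*(p_1,p_2,m) = m/(p_1 + 4·p_2), x_2* = 4·m/(p_1 + 4·p_2).
Here 3 + 4·5 = 23, giving x_1* = 2.2174.
At m' = 140.25: x_1* = 6.0978. Change: 6.0978 − 2.2174 = 3.8804.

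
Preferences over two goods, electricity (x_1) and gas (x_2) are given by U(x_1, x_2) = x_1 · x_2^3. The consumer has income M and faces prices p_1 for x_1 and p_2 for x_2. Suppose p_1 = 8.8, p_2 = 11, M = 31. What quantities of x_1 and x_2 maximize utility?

MU_x_1/MU_x_2 = (x_2)/(3·x_1); tangency sets this equal to p_1/p_2.
Rearranging, p_2·x_2 = 3·p_1·x_1. Substituting into the budget gives p_1·x_1·(1 + 3) = M.
Demand: x_1*(p_1,p_2,M) = 0.25·M/p_1 and x_2* = 0.75·M/p_2.
At p_1=8.8, p_2=11, M=31: x_1* = 0.25·31/8.8 = 0.8807, x_2* = 2.1136.

x_1* = 0.8807, x_2* = 2.1136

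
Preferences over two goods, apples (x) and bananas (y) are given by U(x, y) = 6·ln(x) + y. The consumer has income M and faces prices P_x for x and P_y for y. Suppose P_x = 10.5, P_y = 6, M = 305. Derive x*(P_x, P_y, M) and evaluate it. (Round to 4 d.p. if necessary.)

MU_x = 6/x, MU_y = 1. Tangency: 6/x = P_x/P_y.
So x*(P_x,P_y) = 6·P_y/P_x, independent of income; and y* = (M − 6·P_y)/P_y.
At the given prices: x* = 6·6/10.5 = 3.4286.

x* = 3.4286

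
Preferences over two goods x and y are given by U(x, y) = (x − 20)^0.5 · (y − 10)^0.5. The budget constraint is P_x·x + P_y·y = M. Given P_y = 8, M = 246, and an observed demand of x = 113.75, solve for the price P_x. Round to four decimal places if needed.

This is Cobb-Douglas in (x−20, y−10): tangency gives 0.5·P_y·(y−10) = 0.5·P_x·(x−20).
After buying the subsistence bundle (20, 10), a share 0.5 of the remaining income goes to x: x* = 20 + 0.5·(M − 20P_x − 10P_y)/P_x.
Set x* = 113.75 in the demand function and solve for P_x: P_x = 0.8.

P_x = 0.8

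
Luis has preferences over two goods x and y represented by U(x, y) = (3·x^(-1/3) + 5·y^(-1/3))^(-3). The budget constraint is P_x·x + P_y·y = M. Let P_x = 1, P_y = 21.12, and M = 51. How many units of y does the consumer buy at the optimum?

y* = 1.8321

MU_x ∝ 3·x^(-4/3), MU_y ∝ 5·y^(-4/3), so MRS = (3/5)·(y/x)^(4/3) = P_x/P_y.
Solve for the ratio: y/x = [(5/3)·P_x/P_y]^(0.75).
Substitute y = (y/x)·x into the budget: x* = M/(P_x + P_y·(y/x)).
Numerically y/x = 0.14889, so x* = 51/(1 + 21.12·0.14889) = 12.3053 and y* = 0.14889·12.3053 = 1.8321.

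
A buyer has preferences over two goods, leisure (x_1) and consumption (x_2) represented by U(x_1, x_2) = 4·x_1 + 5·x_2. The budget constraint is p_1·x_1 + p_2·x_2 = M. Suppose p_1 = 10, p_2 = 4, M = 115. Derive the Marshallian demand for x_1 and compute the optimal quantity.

x_2 gives more utility per dollar, so spend all income on x_2: x_2* = M/p_2, x_1* = 0.
Numerically: x_1* = 0, x_2* = 28.75.

x_1* = 0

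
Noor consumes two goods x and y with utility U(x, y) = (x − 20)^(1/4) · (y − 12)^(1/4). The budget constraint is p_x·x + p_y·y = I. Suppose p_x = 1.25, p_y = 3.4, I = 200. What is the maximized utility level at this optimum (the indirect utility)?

This is Cobb-Douglas in (x−20, y−12): tangency gives 0.25·p_y·(y−12) = 0.25·p_x·(x−20).
Substituting into the budget: x* = 20 + 0.5·(I − 20·p_x − 12·p_y)/p_x, and y* = 12 + 0.5·(…)/p_y.
Discretionary income = 200 − 20·1.25 − 12·3.4 = 134.2; x* = 20 + 0.5·134.2/1.25 = 73.68; y* = 12 + 0.5·134.2/3.4 = 31.7353.
Utility at the optimum: U(73.68, 31.7353) = 5.7051.

V = 5.7051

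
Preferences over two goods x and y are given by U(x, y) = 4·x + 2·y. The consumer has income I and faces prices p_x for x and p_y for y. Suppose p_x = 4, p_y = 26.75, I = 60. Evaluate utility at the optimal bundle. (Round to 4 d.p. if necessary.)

Linear utility — the consumer picks whichever good has higher MU/price: 4/4 = 1 vs 2/26.75 = 0.0748.
x gives more utility per dollar, so spend all income on x: x* = I/p_x, y* = 0.
Numerically: x* = 15, y* = 0.
Utility at the optimum: U(15, 0) = 60.

V = 60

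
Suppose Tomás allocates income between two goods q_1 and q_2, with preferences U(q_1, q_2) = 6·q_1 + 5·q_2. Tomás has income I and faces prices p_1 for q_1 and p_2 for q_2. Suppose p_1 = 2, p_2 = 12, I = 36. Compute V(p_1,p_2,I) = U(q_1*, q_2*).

V = 108

Linear utility — the consumer picks whichever good has higher MU/price: 6/2 = 3 vs 5/12 = 0.4167.
q_1 gives more utility per dollar, so spend all income on q_1: q_1* = I/p_1, q_2* = 0.
Numerically: q_1* = 18, q_2* = 0.
Utility at the optimum: U(18, 0) = 108.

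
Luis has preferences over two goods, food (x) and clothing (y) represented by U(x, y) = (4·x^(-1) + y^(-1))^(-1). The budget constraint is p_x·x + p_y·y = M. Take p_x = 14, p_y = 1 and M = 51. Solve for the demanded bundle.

x* = 3.2134, y* = 6.0118

With the ratio pinned down, the budget gives x* = M/(p_x + p_y·(y/x)) and y* = (y/x)·x*.
Numerically y/x = 1.870829, so x* = 51/(14 + 1·1.870829) = 3.2134 and y* = 1.870829·3.2134 = 6.0118.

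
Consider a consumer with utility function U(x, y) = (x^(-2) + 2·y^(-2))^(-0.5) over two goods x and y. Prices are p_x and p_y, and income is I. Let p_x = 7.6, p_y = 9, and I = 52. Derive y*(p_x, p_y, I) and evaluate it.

MU_x ∝ x^(-3), MU_y ∝ 2·y^(-3), so MRS = (1/2)·(y/x)^(3) = p_x/p_y.
Hence y/x = (2·p_x/p_y)^(1/(3)), i.e. raised to the 1/3 power.
With the ratio pinned down, the budget gives x* = I/(p_x + p_y·(y/x)) and y* = (y/x)·x*.
Numerically y/x = 1.190877, so x* = 52/(7.6 + 9·1.190877) = 2.8388 and y* = 1.190877·2.8388 = 3.3806.

y* = 3.3806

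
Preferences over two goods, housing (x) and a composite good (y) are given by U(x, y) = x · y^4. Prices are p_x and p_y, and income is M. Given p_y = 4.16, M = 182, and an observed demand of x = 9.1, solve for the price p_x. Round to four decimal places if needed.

The MRS is (1/4)·y/x. Set MRS = p_x/p_y.
Rearranging, p_y·y = 4·p_x·x. Substituting into the budget gives p_x·x·(1 + 4) = M.
Demand: x*(p_x,p_y,M) = 0.2·M/p_x and y* = 0.8·M/p_y.
Set x* = 9.1 in the demand function and solve for p_x: p_x = 4.

p_x = 4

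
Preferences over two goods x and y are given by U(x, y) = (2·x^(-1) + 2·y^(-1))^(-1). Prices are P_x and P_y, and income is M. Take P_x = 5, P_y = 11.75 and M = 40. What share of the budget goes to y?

With the ratio pinned down, the budget gives x* = M/(P_x + P_y·(y/x)) and y* = (y/x)·x*.
Numerically y/x = 0.652328, so x* = 40/(5 + 11.75·0.652328) = 3.1583 and y* = 0.652328·3.1583 = 2.0603.
Expenditure on y: 11.75·2.0603 = 24.2083; share = 0.6052.

share on y = 0.6052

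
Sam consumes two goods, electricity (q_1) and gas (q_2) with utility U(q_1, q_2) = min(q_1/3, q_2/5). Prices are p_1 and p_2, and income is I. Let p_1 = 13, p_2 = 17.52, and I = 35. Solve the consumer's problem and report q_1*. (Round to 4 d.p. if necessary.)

With perfect complements, no substitution: consume in ratio q_1:q_2 = 3:5.
Budget: p_1·q_1 + p_2·(5/3)·q_1 = I, so (3·p_1 + 5·p_2)·q_1 = 3·I.
Demand: q_1*(p_1,p_2,I) = 3·I/(3·p_1 + 5·p_2), q_2* = 5·I/(3·p_1 + 5·p_2).
Here 3·13 + 5·17.52 = 126.6, giving q_1* = 0.8294.

q_1* = 0.8294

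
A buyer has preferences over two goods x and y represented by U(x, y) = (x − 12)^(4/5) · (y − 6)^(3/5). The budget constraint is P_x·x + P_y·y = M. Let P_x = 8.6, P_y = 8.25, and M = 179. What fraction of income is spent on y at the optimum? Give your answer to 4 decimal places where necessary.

Let x' = x−12, y' = y−6. MRS = (4/3)·y'/x' = P_x/P_y.
After buying the subsistence bundle (12, 6), a share 4/7 of the remaining income goes to x: x* = 12 + 4/7·(M − 12P_x − 6P_y)/P_x.
Discretionary income = 179 − 12·8.6 − 6·8.25 = 26.3; x* = 12 + 4/7·26.3/8.6 = 13.7475; y* = 6 + 3/7·26.3/8.25 = 7.3662.
Expenditure on y: 8.25·7.3662 = 60.7714; share = 0.3395.

share on y = 0.3395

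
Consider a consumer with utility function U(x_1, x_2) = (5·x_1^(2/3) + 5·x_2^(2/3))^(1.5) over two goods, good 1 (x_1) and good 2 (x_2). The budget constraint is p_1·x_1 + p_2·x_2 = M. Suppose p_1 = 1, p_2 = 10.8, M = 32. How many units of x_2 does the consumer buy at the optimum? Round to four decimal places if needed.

MU_x_1 ∝ 5·x_1^(-1/3), MU_x_2 ∝ 5·x_2^(-1/3), so MRS = (x_2/x_1)^(1/3) = p_1/p_2.
Hence x_2/x_1 = (p_1/p_2)^(1/(1/3)), i.e. raised to the 3 power.
Substitute x_2 = (x_2/x_1)·x_1 into the budget: x_1* = M/(p_1 + p_2·(x_2/x_1)).
Numerically x_2/x_1 = 0.000794, so x_1* = 32/(1 + 10.8·0.000794) = 31.728 and x_2* = 0.000794·31.728 = 0.0252.

x_2* = 0.0252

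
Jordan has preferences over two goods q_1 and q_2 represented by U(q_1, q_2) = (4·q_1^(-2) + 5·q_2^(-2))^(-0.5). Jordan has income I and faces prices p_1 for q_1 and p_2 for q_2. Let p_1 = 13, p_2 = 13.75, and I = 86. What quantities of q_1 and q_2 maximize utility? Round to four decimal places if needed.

q_1* = 3.123, q_2* = 3.3019

From the CES first-order condition, (4/5)·(q_2/q_1)^(3) = p_1/p_2.
Hence q_2/q_1 = ((5/4)·p_1/p_2)^(1/(3)), i.e. raised to the 1/3 power.
Substitute q_2 = (q_2/q_1)·q_1 into the budget: q_1* = I/(p_1 + p_2·(q_2/q_1)).
Numerically q_2/q_1 = 1.057264, so q_1* = 86/(13 + 13.75·1.057264) = 3.123 and q_2* = 1.057264·3.123 = 3.3019.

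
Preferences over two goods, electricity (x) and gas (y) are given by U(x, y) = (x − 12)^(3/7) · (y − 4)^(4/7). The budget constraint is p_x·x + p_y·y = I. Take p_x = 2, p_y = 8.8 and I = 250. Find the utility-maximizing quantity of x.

x* = 52.8857

MRS = (3/4)·(y−4)/(x−12). Tangency with p_x/p_y gives y−4 = (4/3)·(p_x/p_y)·(x−12).
After buying the subsistence bundle (12, 4), a share 3/7 of the remaining income goes to x: x* = 12 + 3/7·(I − 12p_x − 4p_y)/p_x.
Discretionary income = 250 − 12·2 − 4·8.8 = 190.8; x* = 12 + 3/7·190.8/2 = 52.8857.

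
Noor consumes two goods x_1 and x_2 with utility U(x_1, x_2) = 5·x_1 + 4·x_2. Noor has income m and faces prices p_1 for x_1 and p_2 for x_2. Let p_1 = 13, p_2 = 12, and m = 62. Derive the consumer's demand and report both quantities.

x_1* = 4.7692, x_2* = 0

Linear utility — the consumer picks whichever good has higher MU/price: 5/13 = 0.3846 vs 4/12 = 0.3333.
x_1 gives more utility per dollar, so spend all income on x_1: x_1* = m/p_1, x_2* = 0.
Numerically: x_1* = 4.7692, x_2* = 0.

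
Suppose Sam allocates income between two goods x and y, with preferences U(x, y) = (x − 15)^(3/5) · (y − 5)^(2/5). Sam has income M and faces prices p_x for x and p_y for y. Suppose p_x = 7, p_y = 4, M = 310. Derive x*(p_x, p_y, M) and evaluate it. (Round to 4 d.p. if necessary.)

x* = 30.8571

Let x' = x−15, y' = y−5. MRS = (3/2)·y'/x' = p_x/p_y.
Substituting into the budget: x* = 15 + 0.6·(M − 15·p_x − 5·p_y)/p_x, and y* = 5 + 0.4·(…)/p_y.
Discretionary income = 310 − 15·7 − 5·4 = 185; x* = 15 + 0.6·185/7 = 30.8571.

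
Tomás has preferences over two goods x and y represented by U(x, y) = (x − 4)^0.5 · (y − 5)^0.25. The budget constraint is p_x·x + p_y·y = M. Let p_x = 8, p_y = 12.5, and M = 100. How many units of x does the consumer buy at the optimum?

x* = 4.4583

Let x' = x−4, y' = y−5. MRS = 2·y'/x' = p_x/p_y.
After buying the subsistence bundle (4, 5), a share 2/3 of the remaining income goes to x: x* = 4 + 2/3·(M − 4p_x − 5p_y)/p_x.
Discretionary income = 100 − 4·8 − 5·12.5 = 5.5; x* = 4 + 2/3·5.5/8 = 4.4583.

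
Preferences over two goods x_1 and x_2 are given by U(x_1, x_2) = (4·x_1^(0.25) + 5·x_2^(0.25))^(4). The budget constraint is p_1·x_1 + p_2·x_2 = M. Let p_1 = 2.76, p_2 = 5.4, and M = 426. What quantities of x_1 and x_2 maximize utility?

MRS = MU_x_1/MU_x_2 = (4/5)·(x_2/x_1)^(0.75). Set equal to p_1/p_2.
Solve for the ratio: x_2/x_1 = [(5/4)·p_1/p_2]^(4/3).
With the ratio pinned down, the budget gives x_1* = M/(p_1 + p_2·(x_2/x_1)) and x_2* = (x_2/x_1)·x_1*.
Numerically x_2/x_1 = 0.550259, so x_1* = 426/(2.76 + 5.4·0.550259) = 74.3274 and x_2* = 0.550259·74.3274 = 40.8993.

x_1* = 74.3274, x_2* = 40.8993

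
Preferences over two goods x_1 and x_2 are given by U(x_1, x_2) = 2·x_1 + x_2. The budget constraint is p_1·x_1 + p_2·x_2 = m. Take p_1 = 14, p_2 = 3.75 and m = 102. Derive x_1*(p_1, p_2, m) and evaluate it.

x_1* = 0

x_2 gives more utility per dollar, so spend all income on x_2: x_2* = m/p_2, x_1* = 0.
Numerically: x_1* = 0, x_2* = 27.2.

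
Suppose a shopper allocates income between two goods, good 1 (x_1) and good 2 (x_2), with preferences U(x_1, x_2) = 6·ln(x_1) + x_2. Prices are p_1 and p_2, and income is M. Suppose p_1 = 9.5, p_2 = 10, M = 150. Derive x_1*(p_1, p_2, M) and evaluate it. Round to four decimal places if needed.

x_1* = 6.3158

At the given prices: x_1* = 6·10/9.5 = 6.3158.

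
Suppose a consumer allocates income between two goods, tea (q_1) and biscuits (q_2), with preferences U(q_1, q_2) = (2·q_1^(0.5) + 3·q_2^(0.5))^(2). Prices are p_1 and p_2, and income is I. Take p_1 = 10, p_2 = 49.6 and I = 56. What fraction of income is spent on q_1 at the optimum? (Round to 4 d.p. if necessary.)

share on q_1 = 0.6879

From the CES first-order condition, (2/3)·(q_2/q_1)^(0.5) = p_1/p_2.
Solve for the ratio: q_2/q_1 = [(3/2)·p_1/p_2]^(2).
Substitute q_2 = (q_2/q_1)·q_1 into the budget: q_1* = I/(p_1 + p_2·(q_2/q_1)).
Numerically q_2/q_1 = 0.091457, so q_1* = 56/(10 + 49.6·0.091457) = 3.8524 and q_2* = 0.091457·3.8524 = 0.3523.
Expenditure on q_1: 10·3.8524 = 38.5243; share = 0.6879.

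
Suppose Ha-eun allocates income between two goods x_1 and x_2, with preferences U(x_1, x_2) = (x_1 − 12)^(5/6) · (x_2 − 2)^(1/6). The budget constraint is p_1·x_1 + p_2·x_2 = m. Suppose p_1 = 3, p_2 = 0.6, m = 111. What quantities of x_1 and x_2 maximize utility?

Let x_1' = x_1−12, x_2' = x_2−2. MRS = 5·x_2'/x_1' = p_1/p_2.
After buying the subsistence bundle (12, 2), a share 5/6 of the remaining income goes to x_1: x_1* = 12 + 5/6·(m − 12p_1 − 2p_2)/p_1.
Discretionary income = 111 − 12·3 − 2·0.6 = 73.8; x_1* = 12 + 5/6·73.8/3 = 32.5; x_2* = 2 + 1/6·73.8/0.6 = 22.5.

x_1* = 32.5, x_2* = 22.5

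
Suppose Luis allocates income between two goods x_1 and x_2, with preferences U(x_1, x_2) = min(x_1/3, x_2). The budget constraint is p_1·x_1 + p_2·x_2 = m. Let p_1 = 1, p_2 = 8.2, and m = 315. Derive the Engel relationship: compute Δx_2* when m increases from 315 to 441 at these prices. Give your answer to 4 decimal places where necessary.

Leontief preferences: the optimum is at the kink where x_1/3 = x_2/1, i.e. x_2 = (1/3)·x_1.
Budget: p_1·x_1 + p_2·(1/3)·x_1 = m, so (3·p_1 + p_2)·x_1 = 3·m.
Demand: x_1*(p_1,p_2,m) = 3·m/(3·p_1 + p_2), x_2* = m/(3·p_1 + p_2).
Here 3·1 + 8.2 = 11.2, giving x_2* = 28.125.
At m' = 441: x_2* = 39.375. Change: 39.375 − 28.125 = 11.25.

Δx_2* = 11.25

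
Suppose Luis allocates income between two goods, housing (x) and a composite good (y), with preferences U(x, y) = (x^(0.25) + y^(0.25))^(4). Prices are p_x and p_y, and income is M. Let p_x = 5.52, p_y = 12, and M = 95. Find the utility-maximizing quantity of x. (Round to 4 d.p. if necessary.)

With the ratio pinned down, the budget gives x* = M/(p_x + p_y·(y/x)) and y* = (y/x)·x*.
Numerically y/x = 0.355094, so x* = 95/(5.52 + 12·0.355094) = 9.7126.

x* = 9.7126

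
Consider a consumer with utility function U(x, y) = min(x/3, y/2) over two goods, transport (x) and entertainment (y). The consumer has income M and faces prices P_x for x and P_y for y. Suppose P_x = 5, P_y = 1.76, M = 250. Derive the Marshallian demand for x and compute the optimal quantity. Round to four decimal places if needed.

With perfect complements, no substitution: consume in ratio x:y = 3:2.
Budget: P_x·x + P_y·(2/3)·x = M, so (3·P_x + 2·P_y)·x = 3·M.
Demand: x*(P_x,P_y,M) = 3·M/(3·P_x + 2·P_y), y* = 2·M/(3·P_x + 2·P_y).
Here 3·5 + 2·1.76 = 18.52, giving x* = 40.4968.

x* = 40.4968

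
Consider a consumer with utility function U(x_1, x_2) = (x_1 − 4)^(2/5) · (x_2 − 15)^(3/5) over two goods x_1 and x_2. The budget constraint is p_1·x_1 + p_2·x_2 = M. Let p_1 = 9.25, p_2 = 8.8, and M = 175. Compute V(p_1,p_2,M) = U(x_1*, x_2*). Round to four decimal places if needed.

MRS = (2/3)·(x_2−15)/(x_1−4). Tangency with p_1/p_2 gives x_2−15 = (3/2)·(p_1/p_2)·(x_1−4).
After buying the subsistence bundle (4, 15), a share 0.4 of the remaining income goes to x_1: x_1* = 4 + 0.4·(M − 4p_1 − 15p_2)/p_1.
Discretionary income = 175 − 4·9.25 − 15·8.8 = 6; x_1* = 4 + 0.4·6/9.25 = 4.2595; x_2* = 15 + 0.6·6/8.8 = 15.4091.
Utility at the optimum: U(4.2595, 15.4091) = 0.341.

V = 0.341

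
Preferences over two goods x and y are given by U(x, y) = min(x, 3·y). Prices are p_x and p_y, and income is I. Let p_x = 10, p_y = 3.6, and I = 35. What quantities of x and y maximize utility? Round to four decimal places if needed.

x* = 3.125, y* = 1.0417

Leontief preferences: the optimum is at the kink where x/3 = y/1, i.e. y = (1/3)·x.
Budget: p_x·x + p_y·(1/3)·x = I, so (3·p_x + p_y)·x = 3·I.
Demand: x*(p_x,p_y,I) = 3·I/(3·p_x + p_y), y* = I/(3·p_x + p_y).
Here 3·10 + 3.6 = 33.6, giving x* = 3.125 and y* = 1.0417.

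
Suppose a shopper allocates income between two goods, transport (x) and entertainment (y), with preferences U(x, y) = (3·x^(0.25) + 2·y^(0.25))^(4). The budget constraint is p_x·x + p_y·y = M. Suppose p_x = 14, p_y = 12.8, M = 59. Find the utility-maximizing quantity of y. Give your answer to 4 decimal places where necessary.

Numerically y/x = 0.6563, so x* = 59/(14 + 12.8·0.6563) = 2.6339 and y* = 0.6563·2.6339 = 1.7286.

y* = 1.7286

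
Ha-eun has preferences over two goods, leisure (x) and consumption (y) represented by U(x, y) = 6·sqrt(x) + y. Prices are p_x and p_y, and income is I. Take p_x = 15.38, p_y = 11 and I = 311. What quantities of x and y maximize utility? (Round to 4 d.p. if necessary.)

MU_x = 3/√x, MU_y = 1. Tangency: 3/√x = p_x/p_y.
Thus x* = (3·p_y/p_x)² — independent of I — with the rest of income spent on y.
Plugging in: x* = (3·11/15.38)² = 4.6038, y* = 21.8358.

x* = 4.6038, y* = 21.8358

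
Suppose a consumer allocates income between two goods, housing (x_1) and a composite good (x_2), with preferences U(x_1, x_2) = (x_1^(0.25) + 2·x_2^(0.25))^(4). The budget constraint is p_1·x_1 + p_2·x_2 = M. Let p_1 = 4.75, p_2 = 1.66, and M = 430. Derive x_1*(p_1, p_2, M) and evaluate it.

x_1* = 19.7768

With the ratio pinned down, the budget gives x_1* = M/(p_1 + p_2·(x_2/x_1)) and x_2* = (x_2/x_1)·x_1*.
Numerically x_2/x_1 = 10.23656, so x_1* = 430/(4.75 + 1.66·10.23656) = 19.7768.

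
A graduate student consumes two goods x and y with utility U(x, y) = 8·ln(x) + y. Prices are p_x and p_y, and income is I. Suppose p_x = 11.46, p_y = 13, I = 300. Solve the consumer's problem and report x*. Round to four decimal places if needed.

Set MRS = p_x/p_y: (8/x)/1 = p_x/p_y.
So x*(p_x,p_y) = 8·p_y/p_x, independent of income; and y* = (I − 8·p_y)/p_y.
At the given prices: x* = 8·13/11.46 = 9.075.

x* = 9.075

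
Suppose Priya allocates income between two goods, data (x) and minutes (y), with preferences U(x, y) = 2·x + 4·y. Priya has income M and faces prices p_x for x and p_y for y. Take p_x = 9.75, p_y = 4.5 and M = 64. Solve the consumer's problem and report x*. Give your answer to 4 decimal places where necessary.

Numerically: x* = 0, y* = 14.2222.

x* = 0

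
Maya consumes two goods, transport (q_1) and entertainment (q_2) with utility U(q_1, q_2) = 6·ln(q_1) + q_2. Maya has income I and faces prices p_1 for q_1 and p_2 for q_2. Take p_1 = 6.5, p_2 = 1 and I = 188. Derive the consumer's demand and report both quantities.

q_1* = 0.9231, q_2* = 182

Set MRS = p_1/p_2: (6/q_1)/1 = p_1/p_2.
So q_1*(p_1,p_2) = 6·p_2/p_1, independent of income; and q_2* = (I − 6·p_2)/p_2.
At the given prices: q_1* = 6·1/6.5 = 0.9231, and q_2* = 182.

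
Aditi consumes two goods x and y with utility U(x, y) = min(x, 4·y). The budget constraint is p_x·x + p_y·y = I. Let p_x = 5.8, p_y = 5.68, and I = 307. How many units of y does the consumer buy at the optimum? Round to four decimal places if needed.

Leontief preferences: the optimum is at the kink where x/4 = y/1, i.e. y = (1/4)·x.
Budget: p_x·x + p_y·(1/4)·x = I, so (4·p_x + p_y)·x = 4·I.
Demand: x*(p_x,p_y,I) = 4·I/(4·p_x + p_y), y* = I/(4·p_x + p_y).
Here 4·5.8 + 5.68 = 28.88, giving y* = 10.6302.

y* = 10.6302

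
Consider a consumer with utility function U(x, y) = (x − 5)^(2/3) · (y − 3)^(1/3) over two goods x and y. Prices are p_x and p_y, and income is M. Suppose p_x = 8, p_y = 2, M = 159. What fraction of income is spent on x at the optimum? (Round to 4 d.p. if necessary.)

This is Cobb-Douglas in (x−5, y−3): tangency gives 2/3·p_y·(y−3) = 1/3·p_x·(x−5).
After buying the subsistence bundle (5, 3), a share 2/3 of the remaining income goes to x: x* = 5 + 2/3·(M − 5p_x − 3p_y)/p_x.
Discretionary income = 159 − 5·8 − 3·2 = 113; x* = 5 + 2/3·113/8 = 14.4167; y* = 3 + 1/3·113/2 = 21.8333.
Expenditure on x: 8·14.4167 = 115.3333; share = 0.7254.

share on x = 0.7254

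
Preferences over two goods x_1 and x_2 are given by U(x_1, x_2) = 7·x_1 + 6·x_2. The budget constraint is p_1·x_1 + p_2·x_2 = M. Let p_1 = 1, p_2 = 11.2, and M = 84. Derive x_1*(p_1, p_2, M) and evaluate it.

x_1* = 84

x_1 gives more utility per dollar, so spend all income on x_1: x_1* = M/p_1, x_2* = 0.
Numerically: x_1* = 84, x_2* = 0.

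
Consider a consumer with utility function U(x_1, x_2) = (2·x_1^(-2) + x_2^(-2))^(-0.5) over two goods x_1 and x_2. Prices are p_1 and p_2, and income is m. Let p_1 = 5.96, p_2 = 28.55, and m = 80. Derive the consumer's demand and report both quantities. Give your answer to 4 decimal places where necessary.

x_1* = 4.1232, x_2* = 1.9414

From the CES first-order condition, 2·(x_2/x_1)^(3) = p_1/p_2.
Solve for the ratio: x_2/x_1 = [(1/2)·p_1/p_2]^(1/3).
With the ratio pinned down, the budget gives x_1* = m/(p_1 + p_2·(x_2/x_1)) and x_2* = (x_2/x_1)·x_1*.
Numerically x_2/x_1 = 0.470836, so x_1* = 80/(5.96 + 28.55·0.470836) = 4.1232 and x_2* = 0.470836·4.1232 = 1.9414.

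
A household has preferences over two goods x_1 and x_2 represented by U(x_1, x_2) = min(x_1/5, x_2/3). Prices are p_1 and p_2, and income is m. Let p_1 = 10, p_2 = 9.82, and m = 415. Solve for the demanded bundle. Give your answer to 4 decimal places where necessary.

Leontief preferences: the optimum is at the kink where x_1/5 = x_2/3, i.e. x_2 = (3/5)·x_1.
Budget: p_1·x_1 + p_2·(3/5)·x_1 = m, so (5·p_1 + 3·p_2)·x_1 = 5·m.
Demand: x_1*(p_1,p_2,m) = 5·m/(5·p_1 + 3·p_2), x_2* = 3·m/(5·p_1 + 3·p_2).
Here 5·10 + 3·9.82 = 79.46, giving x_1* = 26.1138 and x_2* = 15.6683.

x_1* = 26.1138, x_2* = 15.6683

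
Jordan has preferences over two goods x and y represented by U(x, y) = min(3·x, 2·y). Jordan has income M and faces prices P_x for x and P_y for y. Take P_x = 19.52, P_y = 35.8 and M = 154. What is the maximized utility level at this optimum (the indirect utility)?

Leontief preferences: the optimum is at the kink where x/2 = y/3, i.e. y = (3/2)·x.
Budget: P_x·x + P_y·(3/2)·x = M, so (2·P_x + 3·P_y)·x = 2·M.
Demand: x*(P_x,P_y,M) = 2·M/(2·P_x + 3·P_y), y* = 3·M/(2·P_x + 3·P_y).
Here 2·19.52 + 3·35.8 = 146.44, giving x* = 2.1033 and y* = 3.1549.
Utility at the optimum: U(2.1033, 3.1549) = 6.3098.

V = 6.3098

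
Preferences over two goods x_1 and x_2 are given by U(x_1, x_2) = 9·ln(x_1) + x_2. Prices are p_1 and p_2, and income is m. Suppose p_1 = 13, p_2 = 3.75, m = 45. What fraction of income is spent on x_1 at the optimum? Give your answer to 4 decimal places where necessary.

Set MRS = p_1/p_2: (9/x_1)/1 = p_1/p_2.
So x_1*(p_1,p_2) = 9·p_2/p_1, independent of income; and x_2* = (m − 9·p_2)/p_2.
At the given prices: x_1* = 9·3.75/13 = 2.5962, and x_2* = 3.
Expenditure on x_1: 13·2.5962 = 33.75; share = 0.75.

share on x_1 = 0.75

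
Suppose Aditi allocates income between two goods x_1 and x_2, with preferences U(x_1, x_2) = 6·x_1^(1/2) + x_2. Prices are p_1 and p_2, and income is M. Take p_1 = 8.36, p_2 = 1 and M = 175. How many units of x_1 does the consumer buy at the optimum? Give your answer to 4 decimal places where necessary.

x_1* = 0.1288

Utility is quasi-linear in x_2; the FOC for x_1 is 3/√x_1 = p_1/p_2.
Thus x_1* = (3·p_2/p_1)² — independent of M — with the rest of income spent on x_2.
Plugging in: x_1* = (3·1/8.36)² = 0.1288.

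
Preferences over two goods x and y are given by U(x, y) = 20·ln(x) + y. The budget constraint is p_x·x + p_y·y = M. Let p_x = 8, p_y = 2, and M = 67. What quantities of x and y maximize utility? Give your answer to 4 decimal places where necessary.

Set MRS = p_x/p_y: (20/x)/1 = p_x/p_y.
So x*(p_x,p_y) = 20·p_y/p_x, independent of income; and y* = (M − 20·p_y)/p_y.
At the given prices: x* = 20·2/8 = 5, and y* = 13.5.

x* = 5, y* = 13.5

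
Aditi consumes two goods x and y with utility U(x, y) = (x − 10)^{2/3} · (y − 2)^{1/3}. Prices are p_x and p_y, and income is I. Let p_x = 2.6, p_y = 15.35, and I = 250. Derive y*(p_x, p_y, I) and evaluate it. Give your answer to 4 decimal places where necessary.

Let x' = x−10, y' = y−2. MRS = 2·y'/x' = p_x/p_y.
After buying the subsistence bundle (10, 2), a share 2/3 of the remaining income goes to x: x* = 10 + 2/3·(I − 10p_x − 2p_y)/p_x.
Discretionary income = 250 − 10·2.6 − 2·15.35 = 193.3; y* = 2 + 1/3·193.3/15.35 = 6.1976.

y* = 6.1976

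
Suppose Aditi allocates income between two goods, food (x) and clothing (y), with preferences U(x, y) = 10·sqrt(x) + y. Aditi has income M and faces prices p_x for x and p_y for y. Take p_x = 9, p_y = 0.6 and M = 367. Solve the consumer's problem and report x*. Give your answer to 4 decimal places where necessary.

Thus x* = (5·p_y/p_x)² — independent of M — with the rest of income spent on y.
Plugging in: x* = (5·0.6/9)² = 0.1111.

x* = 0.1111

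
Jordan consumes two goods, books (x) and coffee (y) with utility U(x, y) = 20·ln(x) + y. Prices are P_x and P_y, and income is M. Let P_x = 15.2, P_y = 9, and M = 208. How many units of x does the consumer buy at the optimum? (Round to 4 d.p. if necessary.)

Set MRS = P_x/P_y: (20/x)/1 = P_x/P_y.
So x*(P_x,P_y) = 20·P_y/P_x, independent of income; and y* = (M − 20·P_y)/P_y.
At the given prices: x* = 20·9/15.2 = 11.8421.

x* = 11.8421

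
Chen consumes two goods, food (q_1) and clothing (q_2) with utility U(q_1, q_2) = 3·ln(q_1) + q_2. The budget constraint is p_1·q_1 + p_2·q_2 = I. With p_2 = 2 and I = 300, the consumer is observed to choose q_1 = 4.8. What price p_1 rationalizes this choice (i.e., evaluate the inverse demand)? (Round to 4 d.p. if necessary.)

Set MRS = p_1/p_2: (3/q_1)/1 = p_1/p_2.
So q_1*(p_1,p_2) = 3·p_2/p_1, independent of income; and q_2* = (I − 3·p_2)/p_2.
Set q_1* = 4.8 in the demand function and solve for p_1: p_1 = 1.25.

p_1 = 1.25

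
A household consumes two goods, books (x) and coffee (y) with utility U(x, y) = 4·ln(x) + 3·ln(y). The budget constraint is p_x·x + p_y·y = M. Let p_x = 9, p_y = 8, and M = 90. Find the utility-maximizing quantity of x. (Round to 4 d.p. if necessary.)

x* = 5.7143

MU_x/MU_y = (4·y)/(3·x); tangency sets this equal to p_x/p_y.
So 4·p_y·y = 3·p_x·x; combined with the budget, a share 4/7 of income goes to x.
Demand: x*(p_x,p_y,M) = 4/7·M/p_x and y* = 3/7·M/p_y.
At p_x=9, p_y=8, M=90: x* = 4/7·90/9 = 5.7143.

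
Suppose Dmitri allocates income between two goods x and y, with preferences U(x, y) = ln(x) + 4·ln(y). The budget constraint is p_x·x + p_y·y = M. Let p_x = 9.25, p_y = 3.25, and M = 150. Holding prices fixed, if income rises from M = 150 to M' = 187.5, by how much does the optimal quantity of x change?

Δx* = 0.8108

The MRS is (1/4)·y/x. Set MRS = p_x/p_y.
So p_y·y = 4·p_x·x; combined with the budget, a share 0.2 of income goes to x.
Demand: x*(p_x,p_y,M) = 0.2·M/p_x and y* = 0.8·M/p_y.
At p_x=9.25, p_y=3.25, M=150: x* = 0.2·150/9.25 = 3.2432.
At M' = 187.5: x* = 4.0541. Change: 4.0541 − 3.2432 = 0.8108.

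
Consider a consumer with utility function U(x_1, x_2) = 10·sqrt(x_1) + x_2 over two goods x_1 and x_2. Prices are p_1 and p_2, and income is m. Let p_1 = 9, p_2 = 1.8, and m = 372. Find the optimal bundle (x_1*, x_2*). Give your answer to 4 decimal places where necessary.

x_1* = 1, x_2* = 201.6667

Set MRS = p_1/p_2: 5·x_1^(−1/2) = p_1/p_2.
Solve: √x_1 = 5·p_2/p_1, so x_1*(p_1,p_2) = (5·p_2/p_1)², and x_2* = (m − p_1·x_1*)/p_2.
Plugging in: x_1* = (5·1.8/9)² = 1, x_2* = 201.6667.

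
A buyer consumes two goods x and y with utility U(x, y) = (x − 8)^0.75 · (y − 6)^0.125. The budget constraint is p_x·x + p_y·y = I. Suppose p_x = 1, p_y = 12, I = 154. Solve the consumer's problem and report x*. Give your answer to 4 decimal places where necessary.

Substituting into the budget: x* = 8 + 6/7·(I − 8·p_x − 6·p_y)/p_x, and y* = 6 + 1/7·(…)/p_y.
Discretionary income = 154 − 8·1 − 6·12 = 74; x* = 8 + 6/7·74/1 = 71.4286.

x* = 71.4286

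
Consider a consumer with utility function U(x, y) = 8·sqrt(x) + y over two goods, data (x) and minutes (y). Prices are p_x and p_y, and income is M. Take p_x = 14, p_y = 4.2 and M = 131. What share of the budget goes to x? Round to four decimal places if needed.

share on x = 0.1539

MU_x = 4/√x, MU_y = 1. Tangency: 4/√x = p_x/p_y.
Thus x* = (4·p_y/p_x)² — independent of M — with the rest of income spent on y.
Plugging in: x* = (4·4.2/14)² = 1.44, y* = 26.3905.
Expenditure on x: 14·1.44 = 20.16; share = 0.1539.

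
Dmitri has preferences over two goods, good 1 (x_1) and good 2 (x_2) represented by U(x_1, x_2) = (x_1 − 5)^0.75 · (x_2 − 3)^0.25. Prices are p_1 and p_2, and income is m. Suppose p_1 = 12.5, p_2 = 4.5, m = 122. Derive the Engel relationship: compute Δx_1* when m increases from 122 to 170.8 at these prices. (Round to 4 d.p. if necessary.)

Δx_1* = 2.928

MRS = 3·(x_2−3)/(x_1−5). Tangency with p_1/p_2 gives x_2−3 = (1/3)·(p_1/p_2)·(x_1−5).
Substituting into the budget: x_1* = 5 + 0.75·(m − 5·p_1 − 3·p_2)/p_1, and x_2* = 3 + 0.25·(…)/p_2.
Discretionary income = 122 − 5·12.5 − 3·4.5 = 46; x_1* = 5 + 0.75·46/12.5 = 7.76.
At m' = 170.8: x_1* = 10.688. Change: 10.688 − 7.76 = 2.928.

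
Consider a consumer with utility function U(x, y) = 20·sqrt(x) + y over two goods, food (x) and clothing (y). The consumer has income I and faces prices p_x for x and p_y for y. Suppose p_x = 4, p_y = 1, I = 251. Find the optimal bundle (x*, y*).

x* = 6.25, y* = 226

Set MRS = p_x/p_y: 10·x^(−1/2) = p_x/p_y.
Solve: √x = 10·p_y/p_x, so x*(p_x,p_y) = (10·p_y/p_x)², and y* = (I − p_x·x*)/p_y.
Plugging in: x* = (10·1/4)² = 6.25, y* = 226.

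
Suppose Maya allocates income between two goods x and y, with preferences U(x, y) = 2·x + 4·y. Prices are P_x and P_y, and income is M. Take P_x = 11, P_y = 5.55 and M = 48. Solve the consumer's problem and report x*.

Linear utility — the consumer picks whichever good has higher MU/price: 2/11 = 0.1818 vs 4/5.55 = 0.7207.
y gives more utility per dollar, so spend all income on y: y* = M/P_y, x* = 0.
Numerically: x* = 0, y* = 8.6486.

x* = 0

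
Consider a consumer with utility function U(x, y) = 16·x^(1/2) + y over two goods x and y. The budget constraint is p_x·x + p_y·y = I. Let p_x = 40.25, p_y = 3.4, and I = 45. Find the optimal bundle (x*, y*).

Utility is quasi-linear in y; the FOC for x is 8/√x = p_x/p_y.
Solve: √x = 8·p_y/p_x, so x*(p_x,p_y) = (8·p_y/p_x)², and y* = (I − p_x·x*)/p_y.
Plugging in: x* = (8·3.4/40.25)² = 0.4567, y* = 7.8291.

x* = 0.4567, y* = 7.8291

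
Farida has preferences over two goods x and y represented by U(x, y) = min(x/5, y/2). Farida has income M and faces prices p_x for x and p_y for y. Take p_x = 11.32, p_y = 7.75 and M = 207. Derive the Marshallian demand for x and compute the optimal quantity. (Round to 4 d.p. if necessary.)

x* = 14.3551

Leontief preferences: the optimum is at the kink where x/5 = y/2, i.e. y = (2/5)·x.
Budget: p_x·x + p_y·(2/5)·x = M, so (5·p_x + 2·p_y)·x = 5·M.
Demand: x*(p_x,p_y,M) = 5·M/(5·p_x + 2·p_y), y* = 2·M/(5·p_x + 2·p_y).
Here 5·11.32 + 2·7.75 = 72.1, giving x* = 14.3551.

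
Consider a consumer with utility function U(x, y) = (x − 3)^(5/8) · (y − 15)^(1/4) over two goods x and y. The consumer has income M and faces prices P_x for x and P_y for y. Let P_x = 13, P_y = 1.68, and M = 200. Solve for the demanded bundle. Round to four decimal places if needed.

x* = 10.4615, y* = 38.0952

This is Cobb-Douglas in (x−3, y−15): tangency gives 0.625·P_y·(y−15) = 0.25·P_x·(x−3).
Substituting into the budget: x* = 3 + 5/7·(M − 3·P_x − 15·P_y)/P_x, and y* = 15 + 2/7·(…)/P_y.
Discretionary income = 200 − 3·13 − 15·1.68 = 135.8; x* = 3 + 5/7·135.8/13 = 10.4615; y* = 15 + 2/7·135.8/1.68 = 38.0952.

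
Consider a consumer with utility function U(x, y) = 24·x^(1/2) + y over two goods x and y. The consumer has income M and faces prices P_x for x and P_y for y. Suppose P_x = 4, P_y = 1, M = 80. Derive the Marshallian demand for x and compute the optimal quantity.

x* = 9

MU_x = 12/√x, MU_y = 1. Tangency: 12/√x = P_x/P_y.
Thus x* = (12·P_y/P_x)² — independent of M — with the rest of income spent on y.
Plugging in: x* = (12·1/4)² = 9.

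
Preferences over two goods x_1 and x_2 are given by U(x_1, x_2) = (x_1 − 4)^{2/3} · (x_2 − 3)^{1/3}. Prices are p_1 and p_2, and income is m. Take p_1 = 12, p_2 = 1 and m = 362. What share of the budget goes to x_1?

MRS = 2·(x_2−3)/(x_1−4). Tangency with p_1/p_2 gives x_2−3 = (1/2)·(p_1/p_2)·(x_1−4).
Substituting into the budget: x_1* = 4 + 2/3·(m − 4·p_1 − 3·p_2)/p_1, and x_2* = 3 + 1/3·(…)/p_2.
Discretionary income = 362 − 4·12 − 3·1 = 311; x_1* = 4 + 2/3·311/12 = 21.2778; x_2* = 3 + 1/3·311/1 = 106.6667.
Expenditure on x_1: 12·21.2778 = 255.3333; share = 0.7053.

share on x_1 = 0.7053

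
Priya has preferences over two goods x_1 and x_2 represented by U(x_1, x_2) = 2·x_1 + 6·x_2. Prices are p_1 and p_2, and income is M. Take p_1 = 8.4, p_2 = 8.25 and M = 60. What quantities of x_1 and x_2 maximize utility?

Perfect substitutes: compare marginal utility per dollar. 2/p_1 vs 6/p_2 → 0.2381 vs 0.7273.
x_2 gives more utility per dollar, so spend all income on x_2: x_2* = M/p_2, x_1* = 0.
Numerically: x_1* = 0, x_2* = 7.2727.

x_1* = 0, x_2* = 7.2727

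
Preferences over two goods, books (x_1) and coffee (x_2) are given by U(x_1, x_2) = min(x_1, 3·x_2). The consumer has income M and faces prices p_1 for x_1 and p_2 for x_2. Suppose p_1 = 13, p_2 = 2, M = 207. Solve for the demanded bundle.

x_1* = 15.1463, x_2* = 5.0488

With perfect complements, no substitution: consume in ratio x_1:x_2 = 3:1.
Budget: p_1·x_1 + p_2·(1/3)·x_1 = M, so (3·p_1 + p_2)·x_1 = 3·M.
Demand: x_1*(p_1,p_2,M) = 3·M/(3·p_1 + p_2), x_2* = M/(3·p_1 + p_2).
Here 3·13 + 2 = 41, giving x_1* = 15.1463 and x_2* = 5.0488.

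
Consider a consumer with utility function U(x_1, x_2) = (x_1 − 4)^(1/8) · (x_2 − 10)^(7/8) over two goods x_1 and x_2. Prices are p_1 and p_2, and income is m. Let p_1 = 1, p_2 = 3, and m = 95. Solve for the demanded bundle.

x_1* = 11.625, x_2* = 27.7917

MRS = (1/7)·(x_2−10)/(x_1−4). Tangency with p_1/p_2 gives x_2−10 = 7·(p_1/p_2)·(x_1−4).
After buying the subsistence bundle (4, 10), a share 0.125 of the remaining income goes to x_1: x_1* = 4 + 0.125·(m − 4p_1 − 10p_2)/p_1.
Discretionary income = 95 − 4·1 − 10·3 = 61; x_1* = 4 + 0.125·61/1 = 11.625; x_2* = 10 + 0.875·61/3 = 27.7917.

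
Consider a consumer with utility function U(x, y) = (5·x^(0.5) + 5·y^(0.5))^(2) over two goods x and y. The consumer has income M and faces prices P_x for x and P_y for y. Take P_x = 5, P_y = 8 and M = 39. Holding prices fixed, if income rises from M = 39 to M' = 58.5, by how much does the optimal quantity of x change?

Δx* = 2.4

Numerically y/x = 0.390625, so x* = 39/(5 + 8·0.390625) = 4.8.
At M' = 58.5: x* = 7.2. Change: 7.2 − 4.8 = 2.4.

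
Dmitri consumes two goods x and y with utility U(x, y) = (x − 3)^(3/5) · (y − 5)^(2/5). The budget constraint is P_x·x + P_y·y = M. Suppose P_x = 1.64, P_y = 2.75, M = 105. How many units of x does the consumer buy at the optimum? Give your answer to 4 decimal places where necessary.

x* = 34.5841

This is Cobb-Douglas in (x−3, y−5): tangency gives 0.6·P_y·(y−5) = 0.4·P_x·(x−3).
Substituting into the budget: x* = 3 + 0.6·(M − 3·P_x − 5·P_y)/P_x, and y* = 5 + 0.4·(…)/P_y.
Discretionary income = 105 − 3·1.64 − 5·2.75 = 86.33; x* = 3 + 0.6·86.33/1.64 = 34.5841.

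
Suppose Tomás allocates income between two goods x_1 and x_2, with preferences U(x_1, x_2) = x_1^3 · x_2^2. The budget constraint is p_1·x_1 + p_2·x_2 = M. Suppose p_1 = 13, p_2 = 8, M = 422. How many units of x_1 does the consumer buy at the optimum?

Tangency: MRS = (3/2)·x_2/x_1 = p_1/p_2.
Rearranging, p_2·x_2 = (2/3)·p_1·x_1. Substituting into the budget gives p_1·x_1·(1 + (2/3)) = M.
Demand: x_1*(p_1,p_2,M) = 0.6·M/p_1 and x_2* = 0.4·M/p_2.
At p_1=13, p_2=8, M=422: x_1* = 0.6·422/13 = 19.4769.

x_1* = 19.4769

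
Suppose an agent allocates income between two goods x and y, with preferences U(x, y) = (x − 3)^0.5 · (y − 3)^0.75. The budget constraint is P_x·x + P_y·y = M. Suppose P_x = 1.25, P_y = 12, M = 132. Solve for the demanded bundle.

x* = 32.52, y* = 7.6125

MRS = (2/3)·(y−3)/(x−3). Tangency with P_x/P_y gives y−3 = (3/2)·(P_x/P_y)·(x−3).
After buying the subsistence bundle (3, 3), a share 0.4 of the remaining income goes to x: x* = 3 + 0.4·(M − 3P_x − 3P_y)/P_x.
Discretionary income = 132 − 3·1.25 − 3·12 = 92.25; x* = 3 + 0.4·92.25/1.25 = 32.52; y* = 3 + 0.6·92.25/12 = 7.6125.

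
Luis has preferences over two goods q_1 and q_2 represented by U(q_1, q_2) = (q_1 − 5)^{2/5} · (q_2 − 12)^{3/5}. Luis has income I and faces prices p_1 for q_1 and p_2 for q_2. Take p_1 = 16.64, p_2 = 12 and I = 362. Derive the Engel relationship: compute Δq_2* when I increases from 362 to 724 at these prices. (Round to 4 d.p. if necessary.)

Δq_2* = 18.1

Let q_1' = q_1−5, q_2' = q_2−12. MRS = (2/3)·q_2'/q_1' = p_1/p_2.
Substituting into the budget: q_1* = 5 + 0.4·(I − 5·p_1 − 12·p_2)/p_1, and q_2* = 12 + 0.6·(…)/p_2.
Discretionary income = 362 − 5·16.64 − 12·12 = 134.8; q_2* = 12 + 0.6·134.8/12 = 18.74.
At I' = 724: q_2* = 36.84. Change: 36.84 − 18.74 = 18.1.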